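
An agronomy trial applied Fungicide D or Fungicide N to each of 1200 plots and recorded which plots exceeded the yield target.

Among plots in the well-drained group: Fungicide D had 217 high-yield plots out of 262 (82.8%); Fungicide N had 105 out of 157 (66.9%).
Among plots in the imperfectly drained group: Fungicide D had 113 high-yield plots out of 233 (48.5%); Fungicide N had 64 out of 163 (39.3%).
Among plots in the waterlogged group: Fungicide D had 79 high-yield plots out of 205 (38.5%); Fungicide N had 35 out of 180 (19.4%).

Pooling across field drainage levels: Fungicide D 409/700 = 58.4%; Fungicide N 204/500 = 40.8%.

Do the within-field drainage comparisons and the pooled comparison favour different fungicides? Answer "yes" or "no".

Within each field drainage level (well-drained 82.8% vs 66.9%; imperfectly drained 48.5% vs 39.3%; waterlogged 38.5% vs 19.4%), Fungicide D has the higher rate every time. Pooled: 58.4% vs 40.8% — Fungicide D has the higher rate overall. They agree.

no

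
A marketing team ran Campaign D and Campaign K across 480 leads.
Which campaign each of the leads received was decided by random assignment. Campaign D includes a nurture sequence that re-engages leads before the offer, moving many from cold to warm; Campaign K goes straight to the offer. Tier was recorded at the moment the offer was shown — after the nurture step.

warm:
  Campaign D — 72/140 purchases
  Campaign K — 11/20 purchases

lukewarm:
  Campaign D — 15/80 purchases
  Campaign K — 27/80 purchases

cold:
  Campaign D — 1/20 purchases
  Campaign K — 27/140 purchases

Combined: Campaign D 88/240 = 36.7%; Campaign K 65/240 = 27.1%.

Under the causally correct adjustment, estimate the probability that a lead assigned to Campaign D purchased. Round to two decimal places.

The distribution of engagement tier is itself part of what the campaign does — it is an intermediate outcome. Holding it fixed would remove that part of the effect; the total effect is the pooled difference.
So P(outcome | do(Campaign D)) is just the pooled rate for Campaign D: 88/240 = 0.367.

0.37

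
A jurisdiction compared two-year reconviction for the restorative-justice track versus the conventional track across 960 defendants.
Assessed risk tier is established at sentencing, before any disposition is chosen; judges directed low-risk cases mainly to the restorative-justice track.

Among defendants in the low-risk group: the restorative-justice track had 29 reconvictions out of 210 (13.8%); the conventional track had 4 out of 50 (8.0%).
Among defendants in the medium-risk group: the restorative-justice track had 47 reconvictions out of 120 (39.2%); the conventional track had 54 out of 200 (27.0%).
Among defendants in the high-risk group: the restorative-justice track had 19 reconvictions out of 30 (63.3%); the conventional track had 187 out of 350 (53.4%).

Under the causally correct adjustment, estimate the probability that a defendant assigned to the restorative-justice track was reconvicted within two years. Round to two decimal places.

The assessed risk tier-specific comparison favours the conventional track throughout, but the pooled figures favour the restorative-justice track. The question is whether to condition on assessed risk tier.
The imbalance in assessed risk tier arose from how defendants were allocated, not from anything the disposition did; and assessed risk tier independently affects the outcome. The pooled gap is confounded — condition on assessed risk tier.
Standardising the restorative-justice track to the population assessed risk tier mix: 0.271·29/210 + 0.333·47/120 + 0.396·19/30 = 0.419.

0.42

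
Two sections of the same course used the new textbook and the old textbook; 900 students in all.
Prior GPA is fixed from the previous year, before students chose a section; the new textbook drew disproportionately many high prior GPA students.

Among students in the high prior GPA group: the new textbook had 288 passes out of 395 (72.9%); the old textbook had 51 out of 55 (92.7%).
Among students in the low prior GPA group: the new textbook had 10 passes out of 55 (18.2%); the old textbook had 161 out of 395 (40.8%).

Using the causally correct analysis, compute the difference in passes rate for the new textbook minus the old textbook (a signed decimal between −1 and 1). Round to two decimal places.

Here prior GPA band is a common cause — it drives both which teaching method a case falls under and the outcome. The crude comparison mixes populations; the stratum-specific rates are the causally relevant ones.
Adjusting over the population distribution of prior GPA band: 0.500·(0.729−0.927) + 0.500·(0.182−0.408) = -0.212.

-0.21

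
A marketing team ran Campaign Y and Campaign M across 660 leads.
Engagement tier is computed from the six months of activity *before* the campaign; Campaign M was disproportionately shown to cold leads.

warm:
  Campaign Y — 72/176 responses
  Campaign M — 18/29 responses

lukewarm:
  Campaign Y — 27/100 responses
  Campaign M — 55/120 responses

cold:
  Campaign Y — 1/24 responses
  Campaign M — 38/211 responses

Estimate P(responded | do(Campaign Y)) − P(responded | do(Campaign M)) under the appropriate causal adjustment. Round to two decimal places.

Nothing the campaign does changes engagement tier; the imbalance is an allocation artefact. With engagement tier also predicting the outcome, the pooled figure is confounded, and the within-stratum comparison is the causal one.
Adjusting over the population distribution of engagement tier: 0.311·(0.409−0.621) + 0.333·(0.270−0.458) + 0.356·(0.042−0.180) = -0.178.

-0.18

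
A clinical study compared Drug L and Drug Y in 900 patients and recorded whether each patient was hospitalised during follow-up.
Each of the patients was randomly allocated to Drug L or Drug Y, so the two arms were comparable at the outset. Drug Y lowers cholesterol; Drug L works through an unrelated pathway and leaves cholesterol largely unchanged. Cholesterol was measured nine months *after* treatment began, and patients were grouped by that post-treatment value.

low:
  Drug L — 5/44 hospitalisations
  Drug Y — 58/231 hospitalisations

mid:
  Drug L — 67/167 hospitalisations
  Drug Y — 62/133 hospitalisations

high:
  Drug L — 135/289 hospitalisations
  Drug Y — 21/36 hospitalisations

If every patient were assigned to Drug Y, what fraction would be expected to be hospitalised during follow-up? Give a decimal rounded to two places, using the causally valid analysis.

0.35

The cholesterol-specific comparison favours Drug L throughout, but the pooled figures favour Drug Y. The question is whether to condition on cholesterol.
Cholesterol is recorded after the drug and is itself shifted by it — it sits on the causal path from drug to outcome. Conditioning on a mediator would strip out part of the effect we want; the pooled comparison gives the total causal effect.
So P(outcome | do(Drug Y)) is just the pooled rate for Drug Y: 141/400 = 0.352.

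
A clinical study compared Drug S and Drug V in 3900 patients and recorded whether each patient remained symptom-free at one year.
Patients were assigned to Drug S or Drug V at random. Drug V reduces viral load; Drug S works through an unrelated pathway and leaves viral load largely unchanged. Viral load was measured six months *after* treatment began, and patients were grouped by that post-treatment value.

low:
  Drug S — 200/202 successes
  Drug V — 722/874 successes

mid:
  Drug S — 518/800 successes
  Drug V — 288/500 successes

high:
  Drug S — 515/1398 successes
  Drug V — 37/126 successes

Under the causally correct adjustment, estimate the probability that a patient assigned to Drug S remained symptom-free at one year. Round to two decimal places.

Stratifying would compare drugs among patients the drugs themselves sorted into viral load groups — a form of selection on an intermediate. The unconditioned pooled rates give the total causal effect.
So P(outcome | do(Drug S)) is just the pooled rate for Drug S: 1233/2400 = 0.514.

0.51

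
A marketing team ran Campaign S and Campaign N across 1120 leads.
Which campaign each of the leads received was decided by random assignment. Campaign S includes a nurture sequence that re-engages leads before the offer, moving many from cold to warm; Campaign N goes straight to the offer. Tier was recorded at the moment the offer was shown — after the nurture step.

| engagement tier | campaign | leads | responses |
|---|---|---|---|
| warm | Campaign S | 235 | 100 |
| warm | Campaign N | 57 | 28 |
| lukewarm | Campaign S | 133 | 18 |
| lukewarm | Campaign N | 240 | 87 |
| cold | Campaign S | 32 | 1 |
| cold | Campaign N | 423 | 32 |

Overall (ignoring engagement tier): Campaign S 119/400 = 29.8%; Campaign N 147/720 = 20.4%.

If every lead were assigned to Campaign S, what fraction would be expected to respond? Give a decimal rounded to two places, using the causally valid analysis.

0.30

Stratifying would compare campaigns among leads the campaigns themselves sorted into engagement tier groups — a form of selection on an intermediate. The unconditioned pooled rates give the total causal effect.
So P(outcome | do(Campaign S)) is just the pooled rate for Campaign S: 119/400 = 0.297.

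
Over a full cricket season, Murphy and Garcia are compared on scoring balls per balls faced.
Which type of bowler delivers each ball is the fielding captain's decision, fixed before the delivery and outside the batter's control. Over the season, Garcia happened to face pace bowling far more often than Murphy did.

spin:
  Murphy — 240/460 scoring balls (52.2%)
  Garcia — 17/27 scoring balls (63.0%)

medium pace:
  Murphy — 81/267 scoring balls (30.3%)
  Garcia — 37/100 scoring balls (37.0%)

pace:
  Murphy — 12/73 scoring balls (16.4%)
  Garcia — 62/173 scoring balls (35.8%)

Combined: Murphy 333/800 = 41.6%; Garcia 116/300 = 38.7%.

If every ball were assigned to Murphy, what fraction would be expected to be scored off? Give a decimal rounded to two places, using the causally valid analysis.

0.37

Bowling type is set before the player has any effect — it is not caused by the player — and it independently drives the outcome. That makes it a confounder, so the causal comparison is within bowling type levels.
Standardising Murphy to the population bowling type mix: 0.443·240/460 + 0.334·81/267 + 0.224·12/73 = 0.369.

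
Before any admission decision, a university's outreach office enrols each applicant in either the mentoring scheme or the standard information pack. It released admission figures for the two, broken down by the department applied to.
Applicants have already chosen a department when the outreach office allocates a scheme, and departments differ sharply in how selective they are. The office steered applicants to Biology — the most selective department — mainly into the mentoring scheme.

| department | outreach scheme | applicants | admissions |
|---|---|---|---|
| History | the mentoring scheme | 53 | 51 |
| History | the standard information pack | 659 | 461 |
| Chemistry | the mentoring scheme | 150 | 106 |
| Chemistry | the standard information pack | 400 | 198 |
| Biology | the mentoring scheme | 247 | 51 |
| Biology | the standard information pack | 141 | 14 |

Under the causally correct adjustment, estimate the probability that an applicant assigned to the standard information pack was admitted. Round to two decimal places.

0.49

Within every department level the mentoring scheme has the higher rate, yet pooled the standard information pack does — Simpson's reversal.
Since department is a pre-existing factor (not a product of the outreach scheme) and it affects the outcome on its own, it is a confounder. The stratified rates, not the pooled rate, identify the causal effect.
Standardising the standard information pack to the population department mix: 0.432·461/659 + 0.333·198/400 + 0.235·14/141 = 0.490.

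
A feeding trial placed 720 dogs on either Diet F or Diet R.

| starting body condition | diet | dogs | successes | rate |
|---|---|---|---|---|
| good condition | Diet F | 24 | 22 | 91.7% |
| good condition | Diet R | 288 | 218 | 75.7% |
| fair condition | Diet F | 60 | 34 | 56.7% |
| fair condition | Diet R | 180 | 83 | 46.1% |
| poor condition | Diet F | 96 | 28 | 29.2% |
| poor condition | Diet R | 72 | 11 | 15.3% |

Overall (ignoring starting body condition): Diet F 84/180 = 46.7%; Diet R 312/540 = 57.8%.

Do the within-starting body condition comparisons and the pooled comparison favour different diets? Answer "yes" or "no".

Within each starting body condition level (good condition 91.7% vs 75.7%; fair condition 56.7% vs 46.1%; poor condition 29.2% vs 15.3%), Diet F has the higher rate every time. Pooled: 46.7% vs 57.8% — Diet R has the higher rate overall. The two comparisons disagree.

yes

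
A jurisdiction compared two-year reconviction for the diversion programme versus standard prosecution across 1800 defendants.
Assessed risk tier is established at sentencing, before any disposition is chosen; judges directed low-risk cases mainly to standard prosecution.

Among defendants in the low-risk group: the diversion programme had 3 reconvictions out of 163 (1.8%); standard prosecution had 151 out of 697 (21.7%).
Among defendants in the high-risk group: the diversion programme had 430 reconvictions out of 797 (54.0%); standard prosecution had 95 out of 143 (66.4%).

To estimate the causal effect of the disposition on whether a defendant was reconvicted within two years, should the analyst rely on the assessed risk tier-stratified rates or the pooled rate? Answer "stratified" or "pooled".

stratified

The assessed risk tier-specific comparison favours the diversion programme throughout, but the pooled figures favour standard prosecution. The question is whether to condition on assessed risk tier.
Nothing the disposition does changes assessed risk tier; the imbalance is an allocation artefact. With assessed risk tier also predicting the outcome, the pooled figure is confounded, and the within-stratum comparison is the causal one.
Within each level — low-risk: 1.8% vs 21.7%; high-risk: 54.0% vs 66.4% — the diversion programme is lower every time.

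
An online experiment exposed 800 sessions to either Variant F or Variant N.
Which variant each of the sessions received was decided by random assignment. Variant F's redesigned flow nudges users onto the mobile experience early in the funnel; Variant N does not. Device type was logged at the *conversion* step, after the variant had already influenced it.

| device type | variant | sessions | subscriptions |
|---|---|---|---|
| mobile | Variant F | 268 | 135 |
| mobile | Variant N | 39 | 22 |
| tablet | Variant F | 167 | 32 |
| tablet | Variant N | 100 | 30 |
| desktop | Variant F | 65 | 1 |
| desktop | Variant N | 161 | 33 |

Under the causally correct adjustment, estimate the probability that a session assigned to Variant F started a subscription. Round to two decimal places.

The device type-specific comparison favours Variant N throughout, but the pooled figures favour Variant F. The question is whether to condition on device type.
Device type is downstream of the variant. One should not condition on a consequence of treatment, so the overall rates are the right comparison.
So P(outcome | do(Variant F)) is just the pooled rate for Variant F: 168/500 = 0.336.

0.34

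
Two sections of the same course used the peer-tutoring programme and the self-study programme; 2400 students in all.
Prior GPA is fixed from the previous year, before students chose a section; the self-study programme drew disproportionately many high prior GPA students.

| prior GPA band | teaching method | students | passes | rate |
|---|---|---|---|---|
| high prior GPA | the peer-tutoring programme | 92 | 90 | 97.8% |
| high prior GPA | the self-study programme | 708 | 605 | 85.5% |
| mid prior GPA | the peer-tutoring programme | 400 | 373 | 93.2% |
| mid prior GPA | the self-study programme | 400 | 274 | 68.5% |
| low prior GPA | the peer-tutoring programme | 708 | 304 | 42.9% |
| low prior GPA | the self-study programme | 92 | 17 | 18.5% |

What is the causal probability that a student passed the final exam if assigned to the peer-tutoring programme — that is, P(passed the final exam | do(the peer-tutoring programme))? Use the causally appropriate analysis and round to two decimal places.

0.78

Prior GPA band differs across teaching methods for reasons unrelated to any effect of the teaching method itself, and it separately predicts the outcome — a classic confounder. We must compare within prior GPA band levels.
Standardising the peer-tutoring programme to the population prior GPA band mix: 0.333·90/92 + 0.333·373/400 + 0.333·304/708 = 0.780.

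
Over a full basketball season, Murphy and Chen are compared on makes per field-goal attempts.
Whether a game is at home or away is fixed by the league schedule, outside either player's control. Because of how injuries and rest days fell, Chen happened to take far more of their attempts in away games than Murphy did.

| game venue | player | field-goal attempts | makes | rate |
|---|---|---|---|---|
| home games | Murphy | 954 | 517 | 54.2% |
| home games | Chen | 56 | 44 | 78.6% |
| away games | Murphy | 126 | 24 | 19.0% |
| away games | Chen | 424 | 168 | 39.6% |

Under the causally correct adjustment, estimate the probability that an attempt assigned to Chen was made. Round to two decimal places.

0.65

The stratified and pooled comparisons disagree (Chen wins within each game venue; Murphy wins overall), so the answer turns on the causal role of game venue.
Game venue satisfies the back-door criterion: it is not a descendant of the player, and it blocks the spurious path from player to outcome. Adjusting for it (i.e., using the within-game venue rates) gives the causal effect.
Standardising Chen to the population game venue mix: 0.647·44/56 + 0.353·168/424 = 0.648.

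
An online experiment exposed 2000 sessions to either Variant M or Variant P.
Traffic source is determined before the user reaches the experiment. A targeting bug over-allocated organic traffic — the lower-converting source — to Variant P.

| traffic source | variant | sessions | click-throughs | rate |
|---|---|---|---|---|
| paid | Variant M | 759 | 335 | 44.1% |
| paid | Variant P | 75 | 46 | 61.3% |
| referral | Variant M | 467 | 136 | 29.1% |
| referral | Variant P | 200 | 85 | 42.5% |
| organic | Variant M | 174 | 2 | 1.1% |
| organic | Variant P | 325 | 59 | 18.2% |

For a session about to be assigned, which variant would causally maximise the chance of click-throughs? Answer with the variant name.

Variant P

Traffic source differs across variants for reasons unrelated to any effect of the variant itself, and it separately predicts the outcome — a classic confounder. We must compare within traffic source levels.
Within each level — paid: 44.1% vs 61.3%; referral: 29.1% vs 42.5%; organic: 1.1% vs 18.2% — Variant P is higher every time.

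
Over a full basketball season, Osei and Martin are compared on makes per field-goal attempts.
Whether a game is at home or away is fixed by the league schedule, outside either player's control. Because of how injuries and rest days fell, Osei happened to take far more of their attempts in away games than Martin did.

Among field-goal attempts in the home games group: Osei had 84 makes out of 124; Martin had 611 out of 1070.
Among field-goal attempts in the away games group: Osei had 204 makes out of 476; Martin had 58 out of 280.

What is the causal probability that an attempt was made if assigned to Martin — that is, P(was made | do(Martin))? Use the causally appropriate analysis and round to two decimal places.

The imbalance in game venue arose from how field-goal attempts were allocated, not from anything the player did; and game venue independently affects the outcome. The pooled gap is confounded — condition on game venue.
Standardising Martin to the population game venue mix: 0.612·611/1070 + 0.388·58/280 = 0.430.

0.43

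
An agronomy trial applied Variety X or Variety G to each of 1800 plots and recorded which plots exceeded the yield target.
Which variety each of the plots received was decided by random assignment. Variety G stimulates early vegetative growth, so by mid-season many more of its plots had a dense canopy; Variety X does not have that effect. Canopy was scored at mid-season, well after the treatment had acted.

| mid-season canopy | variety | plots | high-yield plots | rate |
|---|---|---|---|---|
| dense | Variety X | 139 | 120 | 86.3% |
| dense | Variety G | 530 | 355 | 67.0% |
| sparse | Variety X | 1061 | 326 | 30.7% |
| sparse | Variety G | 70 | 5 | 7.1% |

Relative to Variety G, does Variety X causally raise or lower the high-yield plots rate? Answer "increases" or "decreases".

decreases

The mid-season canopy-specific comparison favours Variety X throughout, but the pooled figures favour Variety G. The question is whether to condition on mid-season canopy.
Mid-season canopy is downstream of the variety. One should not condition on a consequence of treatment, so the overall rates are the right comparison.
Pooled: Variety X 37.2% vs Variety G 60.0%; Variety G is higher overall.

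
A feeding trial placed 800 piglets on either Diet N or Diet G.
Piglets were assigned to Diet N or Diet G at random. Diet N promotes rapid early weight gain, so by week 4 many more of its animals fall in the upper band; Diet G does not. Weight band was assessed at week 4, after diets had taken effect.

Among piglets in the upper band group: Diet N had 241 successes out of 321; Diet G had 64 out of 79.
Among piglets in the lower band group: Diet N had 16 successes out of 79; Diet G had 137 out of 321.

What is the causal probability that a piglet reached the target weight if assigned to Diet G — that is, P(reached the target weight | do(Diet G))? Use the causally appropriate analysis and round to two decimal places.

0.50

Week-4 weight band is recorded after the diet and is itself shifted by it — it sits on the causal path from diet to outcome. Conditioning on a mediator would strip out part of the effect we want; the pooled comparison gives the total causal effect.
So P(outcome | do(Diet G)) is just the pooled rate for Diet G: 201/400 = 0.502.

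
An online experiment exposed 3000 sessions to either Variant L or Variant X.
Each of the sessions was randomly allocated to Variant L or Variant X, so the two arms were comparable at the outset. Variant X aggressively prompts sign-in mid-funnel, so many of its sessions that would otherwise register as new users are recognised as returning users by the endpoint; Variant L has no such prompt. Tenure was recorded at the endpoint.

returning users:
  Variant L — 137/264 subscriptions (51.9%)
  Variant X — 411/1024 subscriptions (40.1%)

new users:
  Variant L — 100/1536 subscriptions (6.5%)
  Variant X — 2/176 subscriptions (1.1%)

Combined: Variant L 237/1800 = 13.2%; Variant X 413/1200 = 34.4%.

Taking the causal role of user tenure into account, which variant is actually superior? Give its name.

The user tenure-specific comparison favours Variant L throughout, but the pooled figures favour Variant X. The question is whether to condition on user tenure.
User tenure is recorded after the variant and is itself shifted by it — it sits on the causal path from variant to outcome. Conditioning on a mediator would strip out part of the effect we want; the pooled comparison gives the total causal effect.
Pooled: Variant L 13.2% vs Variant X 34.4%; Variant X is higher overall.

Variant X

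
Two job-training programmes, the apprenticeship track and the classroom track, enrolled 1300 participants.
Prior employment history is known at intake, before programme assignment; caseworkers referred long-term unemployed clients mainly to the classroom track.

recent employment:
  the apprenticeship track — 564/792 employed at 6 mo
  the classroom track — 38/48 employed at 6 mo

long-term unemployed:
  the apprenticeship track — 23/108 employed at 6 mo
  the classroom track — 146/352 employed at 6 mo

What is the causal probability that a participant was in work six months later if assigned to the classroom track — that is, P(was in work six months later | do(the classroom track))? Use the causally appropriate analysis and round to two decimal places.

The prior employment history-specific comparison favours the classroom track throughout, but the pooled figures favour the apprenticeship track. The question is whether to condition on prior employment history.
The imbalance in prior employment history arose from how participants were allocated, not from anything the programme did; and prior employment history independently affects the outcome. The pooled gap is confounded — condition on prior employment history.
Standardising the classroom track to the population prior employment history mix: 0.646·38/48 + 0.354·146/352 = 0.658.

0.66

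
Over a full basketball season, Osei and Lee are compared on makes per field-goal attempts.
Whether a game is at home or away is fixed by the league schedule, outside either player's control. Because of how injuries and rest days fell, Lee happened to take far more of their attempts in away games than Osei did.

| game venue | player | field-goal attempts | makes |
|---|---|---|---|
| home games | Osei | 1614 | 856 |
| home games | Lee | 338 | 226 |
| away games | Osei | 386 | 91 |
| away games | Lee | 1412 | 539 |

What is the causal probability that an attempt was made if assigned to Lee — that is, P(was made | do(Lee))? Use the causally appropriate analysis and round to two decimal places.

0.53

Game venue is set before the player has any effect — it is not caused by the player — and it independently drives the outcome. That makes it a confounder, so the causal comparison is within game venue levels.
Standardising Lee to the population game venue mix: 0.521·226/338 + 0.479·539/1412 = 0.531.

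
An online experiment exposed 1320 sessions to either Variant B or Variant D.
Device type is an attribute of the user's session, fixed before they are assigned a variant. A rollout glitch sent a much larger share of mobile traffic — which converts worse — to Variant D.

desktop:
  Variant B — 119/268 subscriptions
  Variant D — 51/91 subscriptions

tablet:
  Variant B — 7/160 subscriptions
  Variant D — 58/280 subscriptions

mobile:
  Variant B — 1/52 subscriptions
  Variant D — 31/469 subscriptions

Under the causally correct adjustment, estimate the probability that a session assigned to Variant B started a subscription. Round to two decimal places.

0.14

Nothing the variant does changes device type; the imbalance is an allocation artefact. With device type also predicting the outcome, the pooled figure is confounded, and the within-stratum comparison is the causal one.
Standardising Variant B to the population device type mix: 0.272·119/268 + 0.333·7/160 + 0.395·1/52 = 0.143.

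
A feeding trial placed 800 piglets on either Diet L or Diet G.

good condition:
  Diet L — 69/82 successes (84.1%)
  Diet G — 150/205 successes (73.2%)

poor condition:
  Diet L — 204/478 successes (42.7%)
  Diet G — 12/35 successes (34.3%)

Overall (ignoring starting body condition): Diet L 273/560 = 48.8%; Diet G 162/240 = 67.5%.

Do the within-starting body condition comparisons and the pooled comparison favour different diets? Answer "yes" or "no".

yes

Within each starting body condition level (good condition 84.1% vs 73.2%; poor condition 42.7% vs 34.3%), Diet L has the higher rate every time. Pooled: 48.8% vs 67.5% — Diet G has the higher rate overall. The two comparisons disagree.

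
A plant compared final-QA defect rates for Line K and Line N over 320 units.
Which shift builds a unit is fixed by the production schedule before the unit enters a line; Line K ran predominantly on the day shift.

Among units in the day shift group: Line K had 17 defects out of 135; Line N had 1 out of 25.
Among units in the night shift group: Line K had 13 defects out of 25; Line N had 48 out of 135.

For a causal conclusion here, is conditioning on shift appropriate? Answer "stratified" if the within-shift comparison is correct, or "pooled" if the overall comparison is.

Since shift is a pre-existing factor (not a product of the line) and it affects the outcome on its own, it is a confounder. The stratified rates, not the pooled rate, identify the causal effect.
Within each level — day shift: 12.6% vs 4.0%; night shift: 52.0% vs 35.6% — Line N is lower every time.

stratified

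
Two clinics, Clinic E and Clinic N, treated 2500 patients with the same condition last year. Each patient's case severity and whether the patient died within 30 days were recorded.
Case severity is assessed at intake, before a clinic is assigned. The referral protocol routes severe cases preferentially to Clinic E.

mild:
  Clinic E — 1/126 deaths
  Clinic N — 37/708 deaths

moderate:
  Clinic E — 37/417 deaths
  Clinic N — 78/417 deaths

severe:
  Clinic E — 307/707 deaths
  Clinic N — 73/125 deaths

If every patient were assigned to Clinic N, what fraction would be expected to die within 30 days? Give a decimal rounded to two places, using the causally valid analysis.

Since case severity is a pre-existing factor (not a product of the clinic) and it affects the outcome on its own, it is a confounder. The stratified rates, not the pooled rate, identify the causal effect.
Standardising Clinic N to the population case severity mix: 0.334·37/708 + 0.334·78/417 + 0.333·73/125 = 0.274.

0.27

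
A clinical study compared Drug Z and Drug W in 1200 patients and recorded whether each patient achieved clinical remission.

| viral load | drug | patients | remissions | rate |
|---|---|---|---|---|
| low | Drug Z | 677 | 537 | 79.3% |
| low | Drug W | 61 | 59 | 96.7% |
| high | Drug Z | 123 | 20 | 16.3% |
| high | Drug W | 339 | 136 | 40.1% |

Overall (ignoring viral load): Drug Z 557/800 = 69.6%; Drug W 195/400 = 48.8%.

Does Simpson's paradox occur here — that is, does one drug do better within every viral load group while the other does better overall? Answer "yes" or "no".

yes

Within each viral load level (low 79.3% vs 96.7%; high 16.3% vs 40.1%), Drug W has the higher rate every time. Pooled: 69.6% vs 48.8% — Drug Z has the higher rate overall. The two comparisons disagree.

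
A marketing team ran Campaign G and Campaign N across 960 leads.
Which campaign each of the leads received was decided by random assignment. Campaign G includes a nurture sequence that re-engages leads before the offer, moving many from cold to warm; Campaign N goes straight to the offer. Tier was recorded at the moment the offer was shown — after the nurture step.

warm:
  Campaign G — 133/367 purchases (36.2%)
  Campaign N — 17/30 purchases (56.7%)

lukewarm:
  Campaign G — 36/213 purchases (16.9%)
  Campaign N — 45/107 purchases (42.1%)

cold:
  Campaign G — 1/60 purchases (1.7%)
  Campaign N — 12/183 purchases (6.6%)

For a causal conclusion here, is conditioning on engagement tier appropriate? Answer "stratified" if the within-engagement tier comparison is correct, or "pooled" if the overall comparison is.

pooled

The stratified and pooled comparisons disagree (Campaign N wins within each engagement tier; Campaign G wins overall), so the answer turns on the causal role of engagement tier.
The distribution of engagement tier is itself part of what the campaign does — it is an intermediate outcome. Holding it fixed would remove that part of the effect; the total effect is the pooled difference.
Pooled: Campaign G 26.6% vs Campaign N 23.1%; Campaign G is higher overall.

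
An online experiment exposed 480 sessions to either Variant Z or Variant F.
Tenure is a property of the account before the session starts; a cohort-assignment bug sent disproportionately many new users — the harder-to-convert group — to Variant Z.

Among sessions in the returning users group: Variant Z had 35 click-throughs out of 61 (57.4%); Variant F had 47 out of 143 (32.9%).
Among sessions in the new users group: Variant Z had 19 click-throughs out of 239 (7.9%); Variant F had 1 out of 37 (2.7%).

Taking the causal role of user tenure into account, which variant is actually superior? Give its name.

Since user tenure is a pre-existing factor (not a product of the variant) and it affects the outcome on its own, it is a confounder. The stratified rates, not the pooled rate, identify the causal effect.
Within each level — returning users: 57.4% vs 32.9%; new users: 7.9% vs 2.7% — Variant Z is higher every time.

Variant Z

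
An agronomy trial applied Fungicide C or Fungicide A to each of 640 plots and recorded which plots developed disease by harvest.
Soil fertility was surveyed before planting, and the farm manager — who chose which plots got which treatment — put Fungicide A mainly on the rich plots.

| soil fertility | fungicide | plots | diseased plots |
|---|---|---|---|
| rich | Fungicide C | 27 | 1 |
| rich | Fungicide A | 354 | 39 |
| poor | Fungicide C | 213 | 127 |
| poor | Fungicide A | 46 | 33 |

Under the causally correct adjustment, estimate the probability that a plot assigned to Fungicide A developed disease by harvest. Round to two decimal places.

The stratified and pooled comparisons disagree (Fungicide C wins within each soil fertility; Fungicide A wins overall), so the answer turns on the causal role of soil fertility.
Nothing the fungicide does changes soil fertility; the imbalance is an allocation artefact. With soil fertility also predicting the outcome, the pooled figure is confounded, and the within-stratum comparison is the causal one.
Standardising Fungicide A to the population soil fertility mix: 0.595·39/354 + 0.405·33/46 = 0.356.

0.36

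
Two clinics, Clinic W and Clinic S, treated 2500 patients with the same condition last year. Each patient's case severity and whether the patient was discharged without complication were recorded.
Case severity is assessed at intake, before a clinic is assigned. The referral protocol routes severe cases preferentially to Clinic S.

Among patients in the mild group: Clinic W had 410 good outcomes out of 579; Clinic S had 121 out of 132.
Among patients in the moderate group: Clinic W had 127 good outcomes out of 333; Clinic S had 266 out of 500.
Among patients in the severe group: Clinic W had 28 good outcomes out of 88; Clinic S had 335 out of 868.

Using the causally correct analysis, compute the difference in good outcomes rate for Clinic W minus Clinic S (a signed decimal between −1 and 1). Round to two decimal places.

-0.14

The stratified and pooled comparisons disagree (Clinic S wins within each case severity; Clinic W wins overall), so the answer turns on the causal role of case severity.
Case severity is set before the clinic has any effect — it is not caused by the clinic — and it independently drives the outcome. That makes it a confounder, so the causal comparison is within case severity levels.
Adjusting over the population distribution of case severity: 0.284·(0.708−0.917) + 0.333·(0.381−0.532) + 0.382·(0.318−0.386) = -0.135.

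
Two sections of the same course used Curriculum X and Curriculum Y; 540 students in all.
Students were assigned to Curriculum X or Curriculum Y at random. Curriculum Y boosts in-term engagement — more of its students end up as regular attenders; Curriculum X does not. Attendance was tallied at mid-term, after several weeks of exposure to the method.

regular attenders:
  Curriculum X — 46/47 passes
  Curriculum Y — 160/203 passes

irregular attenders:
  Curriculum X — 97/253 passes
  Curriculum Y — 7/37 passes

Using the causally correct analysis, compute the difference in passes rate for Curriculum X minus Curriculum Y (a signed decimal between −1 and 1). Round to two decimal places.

The mid-term attendance-specific comparison favours Curriculum X throughout, but the pooled figures favour Curriculum Y. The question is whether to condition on mid-term attendance.
Mid-term attendance here is a post-treatment variable shaped by the teaching method; conditioning on it would introduce bias rather than remove it. The overall comparison is the causal one.
The causal difference is the pooled difference: 0.477 − 0.696 = -0.219.

-0.22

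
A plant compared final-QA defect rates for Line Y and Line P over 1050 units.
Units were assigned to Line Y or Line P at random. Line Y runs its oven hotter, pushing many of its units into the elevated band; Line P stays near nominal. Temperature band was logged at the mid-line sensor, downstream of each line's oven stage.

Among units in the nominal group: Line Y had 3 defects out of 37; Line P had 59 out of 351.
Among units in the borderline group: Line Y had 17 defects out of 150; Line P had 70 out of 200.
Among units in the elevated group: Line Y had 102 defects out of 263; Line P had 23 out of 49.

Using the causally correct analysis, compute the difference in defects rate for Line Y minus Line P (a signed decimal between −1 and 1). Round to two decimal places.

Within every in-process temperature band level Line Y has the lower rate, yet pooled Line P does — Simpson's reversal.
Stratifying would compare lines among units the lines themselves sorted into in-process temperature band groups — a form of selection on an intermediate. The unconditioned pooled rates give the total causal effect.
The causal difference is the pooled difference: 0.271 − 0.253 = +0.018.

+0.02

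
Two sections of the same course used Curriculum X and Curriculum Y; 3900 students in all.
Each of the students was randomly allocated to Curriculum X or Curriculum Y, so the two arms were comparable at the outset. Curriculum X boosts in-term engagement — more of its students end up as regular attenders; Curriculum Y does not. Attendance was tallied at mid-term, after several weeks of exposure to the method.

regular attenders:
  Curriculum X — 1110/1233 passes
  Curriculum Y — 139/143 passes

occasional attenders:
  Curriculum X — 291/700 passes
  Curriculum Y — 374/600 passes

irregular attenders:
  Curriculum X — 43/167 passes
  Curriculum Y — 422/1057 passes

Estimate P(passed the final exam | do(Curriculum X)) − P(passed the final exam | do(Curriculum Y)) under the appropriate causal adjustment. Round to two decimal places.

+0.17

Mid-term attendance is downstream of the teaching method. One should not condition on a consequence of treatment, so the overall rates are the right comparison.
The causal difference is the pooled difference: 0.688 − 0.519 = +0.168.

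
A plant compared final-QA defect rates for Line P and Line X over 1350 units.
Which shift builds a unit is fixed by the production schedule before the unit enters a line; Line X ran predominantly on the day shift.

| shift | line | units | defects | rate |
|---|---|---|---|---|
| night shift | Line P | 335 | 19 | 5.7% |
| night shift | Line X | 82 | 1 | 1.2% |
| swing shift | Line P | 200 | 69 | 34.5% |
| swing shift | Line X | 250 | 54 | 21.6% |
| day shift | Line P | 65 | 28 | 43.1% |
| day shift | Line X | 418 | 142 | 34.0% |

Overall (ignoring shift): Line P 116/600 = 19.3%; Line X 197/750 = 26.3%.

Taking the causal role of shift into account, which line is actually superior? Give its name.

Line X

Shift is set before the line has any effect — it is not caused by the line — and it independently drives the outcome. That makes it a confounder, so the causal comparison is within shift levels.
Within each level — night shift: 5.7% vs 1.2%; swing shift: 34.5% vs 21.6%; day shift: 43.1% vs 34.0% — Line X is lower every time.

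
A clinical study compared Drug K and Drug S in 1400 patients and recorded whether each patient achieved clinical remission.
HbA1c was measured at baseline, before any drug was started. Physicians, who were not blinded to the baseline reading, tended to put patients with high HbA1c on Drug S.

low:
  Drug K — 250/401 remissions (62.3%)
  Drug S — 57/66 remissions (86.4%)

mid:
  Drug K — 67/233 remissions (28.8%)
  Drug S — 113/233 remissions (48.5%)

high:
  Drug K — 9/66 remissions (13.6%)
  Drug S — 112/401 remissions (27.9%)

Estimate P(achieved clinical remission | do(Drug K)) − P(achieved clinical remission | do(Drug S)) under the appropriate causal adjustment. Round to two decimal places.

-0.19

Drug S is higher inside every HbA1c stratum but Drug K is higher in aggregate. Whether to stratify depends on how HbA1c relates to the drug.
HbA1c satisfies the back-door criterion: it is not a descendant of the drug, and it blocks the spurious path from drug to outcome. Adjusting for it (i.e., using the within-HbA1c rates) gives the causal effect.
Adjusting over the population distribution of HbA1c: 0.334·(0.623−0.864) + 0.333·(0.288−0.485) + 0.334·(0.136−0.279) = -0.194.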